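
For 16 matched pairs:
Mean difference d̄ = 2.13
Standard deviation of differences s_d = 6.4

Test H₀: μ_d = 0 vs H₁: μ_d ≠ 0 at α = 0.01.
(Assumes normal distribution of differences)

df = n - 1 = 15
SE = s_d/√n = 6.4/√16 = 1.6000
t = d̄/SE = 2.13/1.6000 = 1.3312
Critical value: t_{0.005,15} = ±2.947
p-value ≈ 0.2030
Decision: fail to reject H₀

Answer: t = 1.3312, fail to reject H₀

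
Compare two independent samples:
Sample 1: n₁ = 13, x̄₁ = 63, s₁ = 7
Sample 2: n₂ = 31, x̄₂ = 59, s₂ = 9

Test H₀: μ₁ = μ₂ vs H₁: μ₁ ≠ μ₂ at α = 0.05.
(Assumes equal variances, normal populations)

Answer: t = 1.4281, fail to reject H₀

Derivation:
Pooled variance: s²_p = [12×7² + 30×9²]/(42) = 71.8571
s_p = 8.4769
SE = s_p×√(1/n₁ + 1/n₂) = 8.4769×√(1/13 + 1/31) = 2.8010
t = (x̄₁ - x̄₂)/SE = (63 - 59)/2.8010 = 1.4281
df = 42, t-critical = ±2.018
Decision: fail to reject H₀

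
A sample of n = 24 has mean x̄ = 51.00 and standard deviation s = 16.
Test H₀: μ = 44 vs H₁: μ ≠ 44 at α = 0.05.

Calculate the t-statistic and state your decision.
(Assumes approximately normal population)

Answer: t = 2.1433, reject H₀

Derivation:
df = n - 1 = 23
SE = s/√n = 16/√24 = 3.2660
t = (x̄ - μ₀)/SE = (51.00 - 44)/3.2660 = 2.1433
Critical value: t_{0.025,23} = ±2.069
p-value ≈ 0.0429
Decision: reject H₀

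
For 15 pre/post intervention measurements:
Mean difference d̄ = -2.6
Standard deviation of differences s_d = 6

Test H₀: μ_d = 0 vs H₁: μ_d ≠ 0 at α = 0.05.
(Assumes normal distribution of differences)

Answer: t = -1.6783, fail to reject H₀

Derivation:
df = n - 1 = 14
SE = s_d/√n = 6/√15 = 1.5492
t = d̄/SE = -2.6/1.5492 = -1.6783
Critical value: t_{0.025,14} = ±2.145
p-value ≈ 0.1155
Decision: fail to reject H₀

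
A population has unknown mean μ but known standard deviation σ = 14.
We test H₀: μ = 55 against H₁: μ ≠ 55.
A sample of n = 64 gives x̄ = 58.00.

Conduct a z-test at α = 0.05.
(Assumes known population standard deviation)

Standard error: SE = σ/√n = 14/√64 = 1.7500
z-statistic: z = (x̄ - μ₀)/SE = (58.00 - 55)/1.7500 = 1.7143
Critical value: ±1.960
p-value = 0.0865
Decision: fail to reject H₀

Answer: z = 1.7143, fail to reject H₀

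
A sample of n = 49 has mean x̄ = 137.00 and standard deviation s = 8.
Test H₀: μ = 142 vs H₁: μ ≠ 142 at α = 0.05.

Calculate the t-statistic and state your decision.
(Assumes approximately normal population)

df = n - 1 = 48
SE = s/√n = 8/√49 = 1.1429
t = (x̄ - μ₀)/SE = (137.00 - 142)/1.1429 = -4.3748
Critical value: t_{0.025,48} = ±2.011
p-value ≈ 0.0001
Decision: reject H₀

Answer: t = -4.3748, reject H₀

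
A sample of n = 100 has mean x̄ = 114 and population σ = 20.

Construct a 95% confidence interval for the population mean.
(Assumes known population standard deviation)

Answer: (110.0800, 117.9200)

Derivation:
Confidence level: 95%, α = 0.05
z_0.025 = 1.960
SE = σ/√n = 20/√100 = 2.0000
Margin of error = 1.960 × 2.0000 = 3.9200
CI: x̄ ± margin = 114 ± 3.9200
CI: (110.0800, 117.9200)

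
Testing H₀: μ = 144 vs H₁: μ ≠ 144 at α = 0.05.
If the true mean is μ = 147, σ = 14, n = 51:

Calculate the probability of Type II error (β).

Answer: β ≈ 0.6661

Derivation:
SE = σ/√n = 14/√51 = 1.9604
Critical values: μ₀ ± z_0.025×SE = 144 ± 1.960×1.9604
Acceptance region: (140.1576, 147.8424)
Under H₁ (μ = 147): z_high = (147.8424 - 147)/1.9604 = 0.4297, z_low = (140.1576 - 147)/1.9604 = -3.4903
β = P(not reject | H₁) = Φ(0.4297) - Φ(-3.4903) ≈ 0.6661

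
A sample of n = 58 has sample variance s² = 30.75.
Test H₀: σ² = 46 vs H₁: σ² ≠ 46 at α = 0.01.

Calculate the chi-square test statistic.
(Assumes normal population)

Answer: χ² = 38.1033, fail to reject H₀

Derivation:
df = n - 1 = 57
χ² = (n-1)s²/σ₀² = 57×30.75/46 = 38.1033
Critical values: χ²_{0.995,57} = 33.248, χ²_{0.005,57} = 88.236
Rejection region: χ² < 33.248 or χ² > 88.236
Decision: fail to reject H₀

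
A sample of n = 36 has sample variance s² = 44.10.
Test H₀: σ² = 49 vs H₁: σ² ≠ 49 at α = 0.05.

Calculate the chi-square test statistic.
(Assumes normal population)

Answer: χ² = 31.5000, fail to reject H₀

Derivation:
df = n - 1 = 35
χ² = (n-1)s²/σ₀² = 35×44.10/49 = 31.5000
Critical values: χ²_{0.975,35} = 20.569, χ²_{0.025,35} = 53.203
Rejection region: χ² < 20.569 or χ² > 53.203
Decision: fail to reject H₀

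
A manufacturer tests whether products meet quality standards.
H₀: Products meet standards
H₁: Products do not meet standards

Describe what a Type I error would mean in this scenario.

Type I error: rejecting H₀ when it is actually true (false positive).
Type II error: failing to reject H₀ when H₁ is actually true (false negative).

Answer: Rejecting good products that actually meet standards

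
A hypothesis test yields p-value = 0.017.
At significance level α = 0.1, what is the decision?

Compare p-value to α:
0.017 < 0.1
Decision: reject H₀

Answer: reject H₀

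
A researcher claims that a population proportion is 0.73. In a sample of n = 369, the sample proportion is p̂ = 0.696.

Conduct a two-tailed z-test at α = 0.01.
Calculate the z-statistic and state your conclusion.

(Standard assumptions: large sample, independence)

H₀: p = 0.73, H₁: p ≠ 0.73
Standard error: SE = √(p₀(1-p₀)/n) = √(0.73×0.27/369) = 0.023112
z-statistic: z = (p̂ - p₀)/SE = (0.696 - 0.73)/0.023112 = -1.4711
Critical value: z_0.005 = ±2.576
p-value = 0.1413
Decision: fail to reject H₀ at α = 0.01

Answer: z = -1.4711, fail to reject H₀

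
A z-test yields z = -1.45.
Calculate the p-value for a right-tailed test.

Answer: p-value ≈ 0.9265

Derivation:
For z = -1.45:
p = P(Z > -1.45) = 1 - Φ(-1.45) = 0.9265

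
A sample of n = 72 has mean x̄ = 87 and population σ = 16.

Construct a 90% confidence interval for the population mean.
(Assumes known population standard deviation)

Answer: (83.8982, 90.1018)

Derivation:
Confidence level: 90%, α = 0.1
z_0.05 = 1.645
SE = σ/√n = 16/√72 = 1.8856
Margin of error = 1.645 × 1.8856 = 3.1018
CI: x̄ ± margin = 87 ± 3.1018
CI: (83.8982, 90.1018)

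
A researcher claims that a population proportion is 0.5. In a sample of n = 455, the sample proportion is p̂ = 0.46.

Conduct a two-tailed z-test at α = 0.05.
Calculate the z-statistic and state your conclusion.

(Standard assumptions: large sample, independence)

H₀: p = 0.5, H₁: p ≠ 0.5
Standard error: SE = √(p₀(1-p₀)/n) = √(0.5×0.5/455) = 0.023440
z-statistic: z = (p̂ - p₀)/SE = (0.46 - 0.5)/0.023440 = -1.7065
Critical value: z_0.025 = ±1.960
p-value = 0.0879
Decision: fail to reject H₀ at α = 0.05

Answer: z = -1.7065, fail to reject H₀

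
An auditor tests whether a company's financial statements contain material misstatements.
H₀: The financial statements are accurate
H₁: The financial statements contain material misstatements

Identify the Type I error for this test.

Type I error: rejecting H₀ when it is actually true (false positive).
Type II error: failing to reject H₀ when H₁ is actually true (false negative).

Answer: Concluding the statements are misstated when they are actually accurate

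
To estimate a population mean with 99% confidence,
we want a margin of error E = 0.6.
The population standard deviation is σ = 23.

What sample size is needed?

Answer: n = 9751

Derivation:
z_0.005 = 2.576
n = (z×σ/E)² = (2.576×23/0.6)²
n = 9750.9042
Round up: n = 9751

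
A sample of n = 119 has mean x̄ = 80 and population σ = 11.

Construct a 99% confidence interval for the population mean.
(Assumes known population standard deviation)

Confidence level: 99%, α = 0.01
z_0.005 = 2.576
SE = σ/√n = 11/√119 = 1.0084
Margin of error = 2.576 × 1.0084 = 2.5976
CI: x̄ ± margin = 80 ± 2.5976
CI: (77.4024, 82.5976)

Answer: (77.4024, 82.5976)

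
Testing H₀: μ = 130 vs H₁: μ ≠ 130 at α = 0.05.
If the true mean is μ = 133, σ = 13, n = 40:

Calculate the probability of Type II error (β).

SE = σ/√n = 13/√40 = 2.0555
Critical values: μ₀ ± z_0.025×SE = 130 ± 1.960×2.0555
Acceptance region: (125.9712, 134.0288)
Under H₁ (μ = 133): z_high = (134.0288 - 133)/2.0555 = 0.5005, z_low = (125.9712 - 133)/2.0555 = -3.4195
β = P(not reject | H₁) = Φ(0.5005) - Φ(-3.4195) ≈ 0.6913

Answer: β ≈ 0.6913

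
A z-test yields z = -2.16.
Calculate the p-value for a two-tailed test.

Answer: p-value ≈ 0.0308

Derivation:
For z = -2.16:
p = 2×P(Z > |-2.16|) = 2×(1 - Φ(2.16)) = 0.0308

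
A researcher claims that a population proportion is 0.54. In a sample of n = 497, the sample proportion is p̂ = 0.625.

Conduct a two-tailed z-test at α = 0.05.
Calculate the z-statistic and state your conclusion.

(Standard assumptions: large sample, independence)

H₀: p = 0.54, H₁: p ≠ 0.54
Standard error: SE = √(p₀(1-p₀)/n) = √(0.54×0.46/497) = 0.022356
z-statistic: z = (p̂ - p₀)/SE = (0.625 - 0.54)/0.022356 = 3.8021
Critical value: z_0.025 = ±1.960
p-value = 0.0001
Decision: reject H₀ at α = 0.05

Answer: z = 3.8021, reject H₀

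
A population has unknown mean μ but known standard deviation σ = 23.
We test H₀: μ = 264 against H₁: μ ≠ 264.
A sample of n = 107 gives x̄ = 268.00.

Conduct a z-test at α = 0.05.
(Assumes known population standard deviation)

Answer: z = 1.7990, fail to reject H₀

Derivation:
Standard error: SE = σ/√n = 23/√107 = 2.2235
z-statistic: z = (x̄ - μ₀)/SE = (268.00 - 264)/2.2235 = 1.7990
Critical value: ±1.960
p-value = 0.0720
Decision: fail to reject H₀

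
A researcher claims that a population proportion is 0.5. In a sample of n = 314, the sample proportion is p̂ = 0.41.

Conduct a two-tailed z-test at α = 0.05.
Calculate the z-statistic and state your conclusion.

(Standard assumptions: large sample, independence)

H₀: p = 0.5, H₁: p ≠ 0.5
Standard error: SE = √(p₀(1-p₀)/n) = √(0.5×0.5/314) = 0.028217
z-statistic: z = (p̂ - p₀)/SE = (0.41 - 0.5)/0.028217 = -3.1896
Critical value: z_0.025 = ±1.960
p-value = 0.0014
Decision: reject H₀ at α = 0.05

Answer: z = -3.1896, reject H₀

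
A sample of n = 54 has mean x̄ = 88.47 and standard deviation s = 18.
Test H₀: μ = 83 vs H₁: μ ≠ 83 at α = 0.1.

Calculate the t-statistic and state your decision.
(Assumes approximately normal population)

df = n - 1 = 53
SE = s/√n = 18/√54 = 2.4495
t = (x̄ - μ₀)/SE = (88.47 - 83)/2.4495 = 2.2331
Critical value: t_{0.05,53} = ±1.674
p-value ≈ 0.0298
Decision: reject H₀

Answer: t = 2.2331, reject H₀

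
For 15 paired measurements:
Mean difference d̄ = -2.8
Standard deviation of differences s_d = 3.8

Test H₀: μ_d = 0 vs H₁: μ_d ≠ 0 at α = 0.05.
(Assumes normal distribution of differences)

Answer: t = -2.8536, reject H₀

Derivation:
df = n - 1 = 14
SE = s_d/√n = 3.8/√15 = 0.9812
t = d̄/SE = -2.8/0.9812 = -2.8536
Critical value: t_{0.025,14} = ±2.145
p-value ≈ 0.0128
Decision: reject H₀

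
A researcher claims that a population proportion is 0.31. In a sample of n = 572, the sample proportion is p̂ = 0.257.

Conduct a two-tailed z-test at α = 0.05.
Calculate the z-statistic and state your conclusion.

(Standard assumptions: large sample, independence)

H₀: p = 0.31, H₁: p ≠ 0.31
Standard error: SE = √(p₀(1-p₀)/n) = √(0.31×0.69/572) = 0.019338
z-statistic: z = (p̂ - p₀)/SE = (0.257 - 0.31)/0.019338 = -2.7407
Critical value: z_0.025 = ±1.960
p-value = 0.0061
Decision: reject H₀ at α = 0.05

Answer: z = -2.7407, reject H₀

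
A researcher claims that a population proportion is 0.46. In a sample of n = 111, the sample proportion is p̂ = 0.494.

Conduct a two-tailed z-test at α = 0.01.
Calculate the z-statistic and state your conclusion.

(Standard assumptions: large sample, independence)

H₀: p = 0.46, H₁: p ≠ 0.46
Standard error: SE = √(p₀(1-p₀)/n) = √(0.46×0.54/111) = 0.047306
z-statistic: z = (p̂ - p₀)/SE = (0.494 - 0.46)/0.047306 = 0.7187
Critical value: z_0.005 = ±2.576
p-value = 0.4723
Decision: fail to reject H₀ at α = 0.01

Answer: z = 0.7187, fail to reject H₀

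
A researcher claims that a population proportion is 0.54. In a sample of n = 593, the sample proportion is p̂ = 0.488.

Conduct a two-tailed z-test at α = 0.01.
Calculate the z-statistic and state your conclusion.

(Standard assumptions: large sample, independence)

H₀: p = 0.54, H₁: p ≠ 0.54
Standard error: SE = √(p₀(1-p₀)/n) = √(0.54×0.46/593) = 0.020467
z-statistic: z = (p̂ - p₀)/SE = (0.488 - 0.54)/0.020467 = -2.5407
Critical value: z_0.005 = ±2.576
p-value = 0.0111
Decision: fail to reject H₀ at α = 0.01

Answer: z = -2.5407, fail to reject H₀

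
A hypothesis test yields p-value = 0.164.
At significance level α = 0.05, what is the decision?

Compare p-value to α:
0.164 ≥ 0.05
Decision: fail to reject H₀

Answer: fail to reject H₀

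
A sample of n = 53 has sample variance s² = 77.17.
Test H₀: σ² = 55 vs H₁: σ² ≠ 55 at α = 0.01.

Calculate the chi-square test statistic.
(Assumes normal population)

df = n - 1 = 52
χ² = (n-1)s²/σ₀² = 52×77.17/55 = 72.9607
Critical values: χ²_{0.995,52} = 29.481, χ²_{0.005,52} = 82.001
Rejection region: χ² < 29.481 or χ² > 82.001
Decision: fail to reject H₀

Answer: χ² = 72.9607, fail to reject H₀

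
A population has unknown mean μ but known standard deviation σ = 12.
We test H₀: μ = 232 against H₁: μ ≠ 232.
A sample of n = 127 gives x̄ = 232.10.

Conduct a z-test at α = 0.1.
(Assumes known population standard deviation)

Standard error: SE = σ/√n = 12/√127 = 1.0648
z-statistic: z = (x̄ - μ₀)/SE = (232.10 - 232)/1.0648 = 0.0939
Critical value: ±1.645
p-value = 0.9252
Decision: fail to reject H₀

Answer: z = 0.0939, fail to reject H₀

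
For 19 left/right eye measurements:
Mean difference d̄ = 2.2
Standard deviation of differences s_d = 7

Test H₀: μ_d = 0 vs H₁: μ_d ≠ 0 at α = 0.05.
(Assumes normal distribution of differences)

Answer: t = 1.3699, fail to reject H₀

Derivation:
df = n - 1 = 18
SE = s_d/√n = 7/√19 = 1.6059
t = d̄/SE = 2.2/1.6059 = 1.3699
Critical value: t_{0.025,18} = ±2.101
p-value ≈ 0.1876
Decision: fail to reject H₀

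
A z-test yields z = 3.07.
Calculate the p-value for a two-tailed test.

Answer: p-value ≈ 0.0021

Derivation:
For z = 3.07:
p = 2×P(Z > |3.07|) = 2×(1 - Φ(3.07)) = 0.0021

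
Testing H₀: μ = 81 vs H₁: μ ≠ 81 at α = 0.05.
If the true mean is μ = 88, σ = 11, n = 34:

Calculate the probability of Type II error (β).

SE = σ/√n = 11/√34 = 1.8865
Critical values: μ₀ ± z_0.025×SE = 81 ± 1.960×1.8865
Acceptance region: (77.3025, 84.6975)
Under H₁ (μ = 88): z_high = (84.6975 - 88)/1.8865 = -1.7506, z_low = (77.3025 - 88)/1.8865 = -5.6706
β = P(not reject | H₁) = Φ(-1.7506) - Φ(-5.6706) ≈ 0.0400

Answer: β ≈ 0.0400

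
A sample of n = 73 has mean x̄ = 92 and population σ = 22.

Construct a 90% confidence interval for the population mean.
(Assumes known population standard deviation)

Answer: (87.7643, 96.2357)

Derivation:
Confidence level: 90%, α = 0.1
z_0.05 = 1.645
SE = σ/√n = 22/√73 = 2.5749
Margin of error = 1.645 × 2.5749 = 4.2357
CI: x̄ ± margin = 92 ± 4.2357
CI: (87.7643, 96.2357)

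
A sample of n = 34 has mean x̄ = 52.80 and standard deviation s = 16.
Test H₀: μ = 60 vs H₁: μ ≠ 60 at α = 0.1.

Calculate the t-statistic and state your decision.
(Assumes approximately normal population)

df = n - 1 = 33
SE = s/√n = 16/√34 = 2.7440
t = (x̄ - μ₀)/SE = (52.80 - 60)/2.7440 = -2.6239
Critical value: t_{0.05,33} = ±1.692
p-value ≈ 0.0131
Decision: reject H₀

Answer: t = -2.6239, reject H₀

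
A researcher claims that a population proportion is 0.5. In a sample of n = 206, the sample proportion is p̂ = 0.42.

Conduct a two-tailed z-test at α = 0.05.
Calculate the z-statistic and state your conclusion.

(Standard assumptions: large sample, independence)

Answer: z = -2.2964, reject H₀

Derivation:
H₀: p = 0.5, H₁: p ≠ 0.5
Standard error: SE = √(p₀(1-p₀)/n) = √(0.5×0.5/206) = 0.034837
z-statistic: z = (p̂ - p₀)/SE = (0.42 - 0.5)/0.034837 = -2.2964
Critical value: z_0.025 = ±1.960
p-value = 0.0217
Decision: reject H₀ at α = 0.05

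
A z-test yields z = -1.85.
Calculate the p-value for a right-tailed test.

Answer: p-value ≈ 0.9678

Derivation:
For z = -1.85:
p = P(Z > -1.85) = 1 - Φ(-1.85) = 0.9678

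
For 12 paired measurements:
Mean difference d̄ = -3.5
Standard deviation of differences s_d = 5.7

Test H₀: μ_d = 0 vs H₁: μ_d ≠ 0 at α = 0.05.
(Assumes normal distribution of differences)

df = n - 1 = 11
SE = s_d/√n = 5.7/√12 = 1.6454
t = d̄/SE = -3.5/1.6454 = -2.1271
Critical value: t_{0.025,11} = ±2.201
p-value ≈ 0.0569
Decision: fail to reject H₀

Answer: t = -2.1271, fail to reject H₀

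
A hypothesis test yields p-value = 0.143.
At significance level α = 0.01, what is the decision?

Answer: fail to reject H₀

Derivation:
Compare p-value to α:
0.143 ≥ 0.01
Decision: fail to reject H₀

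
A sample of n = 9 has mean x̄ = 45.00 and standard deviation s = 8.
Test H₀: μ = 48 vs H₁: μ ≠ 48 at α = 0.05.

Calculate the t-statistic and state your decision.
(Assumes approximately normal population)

Answer: t = -1.1250, fail to reject H₀

Derivation:
df = n - 1 = 8
SE = s/√n = 8/√9 = 2.6667
t = (x̄ - μ₀)/SE = (45.00 - 48)/2.6667 = -1.1250
Critical value: t_{0.025,8} = ±2.306
p-value ≈ 0.2932
Decision: fail to reject H₀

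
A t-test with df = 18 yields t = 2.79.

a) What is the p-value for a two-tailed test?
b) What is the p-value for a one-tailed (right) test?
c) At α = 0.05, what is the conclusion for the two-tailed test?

Using t-distribution with df = 18:
a) Two-tailed: p = 2×P(T > 2.79) = 0.0121
b) One-tailed: p = P(T > 2.79) = 0.0060
c) 0.0121 < 0.05, reject H₀

Answer: a) 0.0121, b) 0.0060, c) reject H₀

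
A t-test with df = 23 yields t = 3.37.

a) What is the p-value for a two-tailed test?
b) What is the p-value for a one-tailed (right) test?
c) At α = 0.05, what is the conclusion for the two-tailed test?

Using t-distribution with df = 23:
a) Two-tailed: p = 2×P(T > 3.37) = 0.0026
b) One-tailed: p = P(T > 3.37) = 0.0013
c) 0.0026 < 0.05, reject H₀

Answer: a) 0.0026, b) 0.0013, c) reject H₀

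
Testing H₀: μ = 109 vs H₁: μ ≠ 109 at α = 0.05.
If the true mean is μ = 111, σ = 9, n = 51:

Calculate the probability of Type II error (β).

Answer: β ≈ 0.6453

Derivation:
SE = σ/√n = 9/√51 = 1.2603
Critical values: μ₀ ± z_0.025×SE = 109 ± 1.960×1.2603
Acceptance region: (106.5298, 111.4702)
Under H₁ (μ = 111): z_high = (111.4702 - 111)/1.2603 = 0.3731, z_low = (106.5298 - 111)/1.2603 = -3.5469
β = P(not reject | H₁) = Φ(0.3731) - Φ(-3.5469) ≈ 0.6453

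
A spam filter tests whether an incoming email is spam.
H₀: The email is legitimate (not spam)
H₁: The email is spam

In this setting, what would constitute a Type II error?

Type I error (α): Rejecting H₀ when H₀ is true
Type II error (β): Failing to reject H₀ when H₁ is true

Answer: Letting a spam email through to the inbox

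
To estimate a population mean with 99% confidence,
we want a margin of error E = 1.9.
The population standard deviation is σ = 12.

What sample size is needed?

z_0.005 = 2.576
n = (z×σ/E)² = (2.576×12/1.9)²
n = 264.6958
Round up: n = 265

Answer: n = 265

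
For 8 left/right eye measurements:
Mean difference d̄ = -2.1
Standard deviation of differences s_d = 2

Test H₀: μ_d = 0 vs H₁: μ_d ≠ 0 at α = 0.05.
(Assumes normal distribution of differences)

df = n - 1 = 7
SE = s_d/√n = 2/√8 = 0.7071
t = d̄/SE = -2.1/0.7071 = -2.9699
Critical value: t_{0.025,7} = ±2.365
p-value ≈ 0.0208
Decision: reject H₀

Answer: t = -2.9699, reject H₀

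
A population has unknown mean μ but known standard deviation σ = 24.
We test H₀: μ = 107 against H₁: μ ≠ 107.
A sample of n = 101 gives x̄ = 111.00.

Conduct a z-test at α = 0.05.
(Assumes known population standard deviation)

Answer: z = 1.6750, fail to reject H₀

Derivation:
Standard error: SE = σ/√n = 24/√101 = 2.3881
z-statistic: z = (x̄ - μ₀)/SE = (111.00 - 107)/2.3881 = 1.6750
Critical value: ±1.960
p-value = 0.0939
Decision: fail to reject H₀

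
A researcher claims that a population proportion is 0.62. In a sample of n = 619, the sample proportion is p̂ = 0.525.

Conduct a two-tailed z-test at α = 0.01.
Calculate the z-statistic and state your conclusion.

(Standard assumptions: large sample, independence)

Answer: z = -4.8695, reject H₀

Derivation:
H₀: p = 0.62, H₁: p ≠ 0.62
Standard error: SE = √(p₀(1-p₀)/n) = √(0.62×0.38/619) = 0.019509
z-statistic: z = (p̂ - p₀)/SE = (0.525 - 0.62)/0.019509 = -4.8695
Critical value: z_0.005 = ±2.576
p-value < 0.0001
Decision: reject H₀ at α = 0.01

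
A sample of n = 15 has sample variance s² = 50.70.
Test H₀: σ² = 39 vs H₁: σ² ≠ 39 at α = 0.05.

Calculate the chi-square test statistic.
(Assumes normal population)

Answer: χ² = 18.2000, fail to reject H₀

Derivation:
df = n - 1 = 14
χ² = (n-1)s²/σ₀² = 14×50.70/39 = 18.2000
Critical values: χ²_{0.975,14} = 5.629, χ²_{0.025,14} = 26.119
Rejection region: χ² < 5.629 or χ² > 26.119
Decision: fail to reject H₀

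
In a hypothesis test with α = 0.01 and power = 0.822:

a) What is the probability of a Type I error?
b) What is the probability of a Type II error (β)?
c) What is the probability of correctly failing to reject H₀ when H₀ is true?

a) Type I error probability = α = 0.01
b) Power = P(reject H₀ | H₁ true) = 1 - β = 0.822, so Type II error probability = β = 1 - Power = 0.178
c) P(fail to reject H₀ | H₀ true) = 1 - α = 0.99

Answer: a) 0.01, b) 0.178, c) 0.99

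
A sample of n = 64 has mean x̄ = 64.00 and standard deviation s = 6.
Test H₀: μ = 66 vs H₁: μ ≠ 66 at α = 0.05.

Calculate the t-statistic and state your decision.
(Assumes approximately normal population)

df = n - 1 = 63
SE = s/√n = 6/√64 = 0.7500
t = (x̄ - μ₀)/SE = (64.00 - 66)/0.7500 = -2.6667
Critical value: t_{0.025,63} = ±1.998
p-value ≈ 0.0097
Decision: reject H₀

Answer: t = -2.6667, reject H₀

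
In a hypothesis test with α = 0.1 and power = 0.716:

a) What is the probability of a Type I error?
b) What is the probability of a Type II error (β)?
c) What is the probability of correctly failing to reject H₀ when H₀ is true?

a) Type I error probability = α = 0.1
b) Power = P(reject H₀ | H₁ true) = 1 - β = 0.716, so Type II error probability = β = 1 - Power = 0.284
c) P(fail to reject H₀ | H₀ true) = 1 - α = 0.9

Answer: a) 0.1, b) 0.284, c) 0.9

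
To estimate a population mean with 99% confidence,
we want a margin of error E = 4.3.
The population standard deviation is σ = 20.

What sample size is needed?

Answer: n = 144

Derivation:
z_0.005 = 2.576
n = (z×σ/E)² = (2.576×20/4.3)²
n = 143.5538
Round up: n = 144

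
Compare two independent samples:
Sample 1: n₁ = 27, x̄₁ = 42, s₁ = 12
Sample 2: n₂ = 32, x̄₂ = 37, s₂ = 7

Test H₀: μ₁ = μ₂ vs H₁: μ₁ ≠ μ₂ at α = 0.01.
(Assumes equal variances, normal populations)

Pooled variance: s²_p = [26×12² + 31×7²]/(57) = 92.3333
s_p = 9.6090
SE = s_p×√(1/n₁ + 1/n₂) = 9.6090×√(1/27 + 1/32) = 2.5110
t = (x̄₁ - x̄₂)/SE = (42 - 37)/2.5110 = 1.9912
df = 57, t-critical = ±2.665
Decision: fail to reject H₀

Answer: t = 1.9912, fail to reject H₀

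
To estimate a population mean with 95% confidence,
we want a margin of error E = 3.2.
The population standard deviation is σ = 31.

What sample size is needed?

z_0.025 = 1.960
n = (z×σ/E)² = (1.960×31/3.2)²
n = 360.5252
Round up: n = 361

Answer: n = 361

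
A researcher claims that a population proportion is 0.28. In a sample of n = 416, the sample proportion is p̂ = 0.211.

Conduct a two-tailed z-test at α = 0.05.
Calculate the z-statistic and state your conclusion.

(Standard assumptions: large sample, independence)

Answer: z = -3.1344, reject H₀

Derivation:
H₀: p = 0.28, H₁: p ≠ 0.28
Standard error: SE = √(p₀(1-p₀)/n) = √(0.28×0.72/416) = 0.022014
z-statistic: z = (p̂ - p₀)/SE = (0.211 - 0.28)/0.022014 = -3.1344
Critical value: z_0.025 = ±1.960
p-value = 0.0017
Decision: reject H₀ at α = 0.05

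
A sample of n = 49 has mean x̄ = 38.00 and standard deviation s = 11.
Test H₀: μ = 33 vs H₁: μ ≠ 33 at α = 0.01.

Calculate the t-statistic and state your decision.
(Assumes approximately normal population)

Answer: t = 3.1819, reject H₀

Derivation:
df = n - 1 = 48
SE = s/√n = 11/√49 = 1.5714
t = (x̄ - μ₀)/SE = (38.00 - 33)/1.5714 = 3.1819
Critical value: t_{0.005,48} = ±2.682
p-value ≈ 0.0026
Decision: reject H₀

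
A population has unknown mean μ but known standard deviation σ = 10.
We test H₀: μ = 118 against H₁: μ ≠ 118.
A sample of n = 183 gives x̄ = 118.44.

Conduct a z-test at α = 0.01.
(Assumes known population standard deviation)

Standard error: SE = σ/√n = 10/√183 = 0.7392
z-statistic: z = (x̄ - μ₀)/SE = (118.44 - 118)/0.7392 = 0.5952
Critical value: ±2.576
p-value = 0.5517
Decision: fail to reject H₀

Answer: z = 0.5952, fail to reject H₀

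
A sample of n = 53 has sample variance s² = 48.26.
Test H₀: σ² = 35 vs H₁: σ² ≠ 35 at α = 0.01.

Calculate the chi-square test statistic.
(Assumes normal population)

Answer: χ² = 71.7006, fail to reject H₀

Derivation:
df = n - 1 = 52
χ² = (n-1)s²/σ₀² = 52×48.26/35 = 71.7006
Critical values: χ²_{0.995,52} = 29.481, χ²_{0.005,52} = 82.001
Rejection region: χ² < 29.481 or χ² > 82.001
Decision: fail to reject H₀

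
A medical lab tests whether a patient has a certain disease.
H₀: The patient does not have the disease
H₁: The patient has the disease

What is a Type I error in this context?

Answer: Diagnosing a healthy patient as having the disease (false positive)

Derivation:
Type I error: rejecting H₀ when it is actually true (false positive).
Type II error: failing to reject H₀ when H₁ is actually true (false negative).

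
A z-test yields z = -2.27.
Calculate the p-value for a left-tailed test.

For z = -2.27:
p = P(Z < -2.27) = Φ(-2.27) = 0.0116

Answer: p-value ≈ 0.0116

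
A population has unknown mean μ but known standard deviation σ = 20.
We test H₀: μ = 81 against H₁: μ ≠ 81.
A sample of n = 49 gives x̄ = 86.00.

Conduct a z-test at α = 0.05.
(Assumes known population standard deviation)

Answer: z = 1.7500, fail to reject H₀

Derivation:
Standard error: SE = σ/√n = 20/√49 = 2.8571
z-statistic: z = (x̄ - μ₀)/SE = (86.00 - 81)/2.8571 = 1.7500
Critical value: ±1.960
p-value = 0.0801
Decision: fail to reject H₀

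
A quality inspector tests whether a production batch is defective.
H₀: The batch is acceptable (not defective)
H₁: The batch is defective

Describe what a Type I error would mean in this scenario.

Answer: Rejecting an acceptable batch

Derivation:
Type I error: rejecting H₀ when it is actually true (false positive).
Type II error: failing to reject H₀ when H₁ is actually true (false negative).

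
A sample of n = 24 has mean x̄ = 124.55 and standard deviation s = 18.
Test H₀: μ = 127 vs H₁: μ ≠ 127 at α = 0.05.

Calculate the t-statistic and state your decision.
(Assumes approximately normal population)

df = n - 1 = 23
SE = s/√n = 18/√24 = 3.6742
t = (x̄ - μ₀)/SE = (124.55 - 127)/3.6742 = -0.6668
Critical value: t_{0.025,23} = ±2.069
p-value ≈ 0.5115
Decision: fail to reject H₀

Answer: t = -0.6668, fail to reject H₀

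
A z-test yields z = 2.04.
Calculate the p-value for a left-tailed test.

For z = 2.04:
p = P(Z < 2.04) = Φ(2.04) = 0.9793

Answer: p-value ≈ 0.9793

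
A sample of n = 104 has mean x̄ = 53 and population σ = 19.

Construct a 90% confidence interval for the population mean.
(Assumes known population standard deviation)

Answer: (49.9352, 56.0648)

Derivation:
Confidence level: 90%, α = 0.1
z_0.05 = 1.645
SE = σ/√n = 19/√104 = 1.8631
Margin of error = 1.645 × 1.8631 = 3.0648
CI: x̄ ± margin = 53 ± 3.0648
CI: (49.9352, 56.0648)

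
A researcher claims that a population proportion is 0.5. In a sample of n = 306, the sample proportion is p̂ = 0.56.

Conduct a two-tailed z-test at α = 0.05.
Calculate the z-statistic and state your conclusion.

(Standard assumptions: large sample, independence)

Answer: z = 2.0991, reject H₀

Derivation:
H₀: p = 0.5, H₁: p ≠ 0.5
Standard error: SE = √(p₀(1-p₀)/n) = √(0.5×0.5/306) = 0.028583
z-statistic: z = (p̂ - p₀)/SE = (0.56 - 0.5)/0.028583 = 2.0991
Critical value: z_0.025 = ±1.960
p-value = 0.0358
Decision: reject H₀ at α = 0.05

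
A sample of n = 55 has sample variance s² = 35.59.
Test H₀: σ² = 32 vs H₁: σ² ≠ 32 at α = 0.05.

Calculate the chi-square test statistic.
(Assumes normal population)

df = n - 1 = 54
χ² = (n-1)s²/σ₀² = 54×35.59/32 = 60.0581
Critical values: χ²_{0.975,54} = 35.586, χ²_{0.025,54} = 76.192
Rejection region: χ² < 35.586 or χ² > 76.192
Decision: fail to reject H₀

Answer: χ² = 60.0581, fail to reject H₀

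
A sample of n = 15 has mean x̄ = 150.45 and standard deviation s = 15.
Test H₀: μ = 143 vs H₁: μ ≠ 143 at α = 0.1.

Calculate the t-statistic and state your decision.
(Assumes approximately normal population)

df = n - 1 = 14
SE = s/√n = 15/√15 = 3.8730
t = (x̄ - μ₀)/SE = (150.45 - 143)/3.8730 = 1.9236
Critical value: t_{0.05,14} = ±1.761
p-value ≈ 0.0750
Decision: reject H₀

Answer: t = 1.9236, reject H₀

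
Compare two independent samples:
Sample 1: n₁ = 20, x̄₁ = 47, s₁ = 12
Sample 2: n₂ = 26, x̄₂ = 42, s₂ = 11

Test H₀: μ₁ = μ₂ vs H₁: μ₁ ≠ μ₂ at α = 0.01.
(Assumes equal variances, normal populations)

Answer: t = 1.4692, fail to reject H₀

Derivation:
Pooled variance: s²_p = [19×12² + 25×11²]/(44) = 130.9318
s_p = 11.4425
SE = s_p×√(1/n₁ + 1/n₂) = 11.4425×√(1/20 + 1/26) = 3.4033
t = (x̄₁ - x̄₂)/SE = (47 - 42)/3.4033 = 1.4692
df = 44, t-critical = ±2.692
Decision: fail to reject H₀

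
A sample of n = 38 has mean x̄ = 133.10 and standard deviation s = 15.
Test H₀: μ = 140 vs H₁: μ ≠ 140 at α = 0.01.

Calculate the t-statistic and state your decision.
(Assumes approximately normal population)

df = n - 1 = 37
SE = s/√n = 15/√38 = 2.4333
t = (x̄ - μ₀)/SE = (133.10 - 140)/2.4333 = -2.8357
Critical value: t_{0.005,37} = ±2.715
p-value ≈ 0.0074
Decision: reject H₀

Answer: t = -2.8357, reject H₀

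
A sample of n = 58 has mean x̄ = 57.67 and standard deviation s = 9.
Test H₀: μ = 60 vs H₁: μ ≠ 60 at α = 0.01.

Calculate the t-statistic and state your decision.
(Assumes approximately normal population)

df = n - 1 = 57
SE = s/√n = 9/√58 = 1.1818
t = (x̄ - μ₀)/SE = (57.67 - 60)/1.1818 = -1.9716
Critical value: t_{0.005,57} = ±2.665
p-value ≈ 0.0535
Decision: fail to reject H₀

Answer: t = -1.9716, fail to reject H₀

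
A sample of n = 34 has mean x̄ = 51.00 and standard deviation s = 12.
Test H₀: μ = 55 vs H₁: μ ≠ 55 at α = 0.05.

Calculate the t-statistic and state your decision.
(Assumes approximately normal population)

df = n - 1 = 33
SE = s/√n = 12/√34 = 2.0580
t = (x̄ - μ₀)/SE = (51.00 - 55)/2.0580 = -1.9436
Critical value: t_{0.025,33} = ±2.035
p-value ≈ 0.0605
Decision: fail to reject H₀

Answer: t = -1.9436, fail to reject H₀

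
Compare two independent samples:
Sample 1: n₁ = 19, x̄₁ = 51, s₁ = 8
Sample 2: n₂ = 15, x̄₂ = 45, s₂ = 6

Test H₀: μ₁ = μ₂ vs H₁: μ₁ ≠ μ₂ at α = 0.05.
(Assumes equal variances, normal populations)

Answer: t = 2.4148, reject H₀

Derivation:
Pooled variance: s²_p = [18×8² + 14×6²]/(32) = 51.7500
s_p = 7.1937
SE = s_p×√(1/n₁ + 1/n₂) = 7.1937×√(1/19 + 1/15) = 2.4847
t = (x̄₁ - x̄₂)/SE = (51 - 45)/2.4847 = 2.4148
df = 32, t-critical = ±2.037
Decision: reject H₀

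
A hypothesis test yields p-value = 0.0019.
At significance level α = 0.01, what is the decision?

Compare p-value to α:
0.0019 < 0.01
Decision: reject H₀

Answer: reject H₀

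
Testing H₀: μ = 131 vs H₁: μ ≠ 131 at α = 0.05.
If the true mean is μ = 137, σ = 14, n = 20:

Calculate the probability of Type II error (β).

SE = σ/√n = 14/√20 = 3.1305
Critical values: μ₀ ± z_0.025×SE = 131 ± 1.960×3.1305
Acceptance region: (124.8642, 137.1358)
Under H₁ (μ = 137): z_high = (137.1358 - 137)/3.1305 = 0.0434, z_low = (124.8642 - 137)/3.1305 = -3.8766
β = P(not reject | H₁) = Φ(0.0434) - Φ(-3.8766) ≈ 0.5173

Answer: β ≈ 0.5173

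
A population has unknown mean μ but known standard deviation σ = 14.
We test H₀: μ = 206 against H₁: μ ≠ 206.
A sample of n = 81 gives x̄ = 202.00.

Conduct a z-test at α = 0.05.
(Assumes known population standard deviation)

Standard error: SE = σ/√n = 14/√81 = 1.5556
z-statistic: z = (x̄ - μ₀)/SE = (202.00 - 206)/1.5556 = -2.5714
Critical value: ±1.960
p-value = 0.0101
Decision: reject H₀

Answer: z = -2.5714, reject H₀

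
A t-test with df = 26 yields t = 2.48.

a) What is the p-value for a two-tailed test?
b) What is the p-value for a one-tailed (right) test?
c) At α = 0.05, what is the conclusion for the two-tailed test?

Answer: a) 0.0199, b) 0.0100, c) reject H₀

Derivation:
Using t-distribution with df = 26:
a) Two-tailed: p = 2×P(T > 2.48) = 0.0199
b) One-tailed: p = P(T > 2.48) = 0.0100
c) 0.0199 < 0.05, reject H₀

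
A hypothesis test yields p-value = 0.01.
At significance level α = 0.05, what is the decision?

Answer: reject H₀

Derivation:
Compare p-value to α:
0.01 < 0.05
Decision: reject H₀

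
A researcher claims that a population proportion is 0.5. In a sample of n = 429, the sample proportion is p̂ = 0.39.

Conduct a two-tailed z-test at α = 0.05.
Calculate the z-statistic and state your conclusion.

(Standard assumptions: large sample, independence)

Answer: z = -4.5568, reject H₀

Derivation:
H₀: p = 0.5, H₁: p ≠ 0.5
Standard error: SE = √(p₀(1-p₀)/n) = √(0.5×0.5/429) = 0.024140
z-statistic: z = (p̂ - p₀)/SE = (0.39 - 0.5)/0.024140 = -4.5568
Critical value: z_0.025 = ±1.960
p-value < 0.0001
Decision: reject H₀ at α = 0.05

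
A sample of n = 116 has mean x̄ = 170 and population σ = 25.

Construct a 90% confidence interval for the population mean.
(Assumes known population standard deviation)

Answer: (166.1816, 173.8184)

Derivation:
Confidence level: 90%, α = 0.1
z_0.05 = 1.645
SE = σ/√n = 25/√116 = 2.3212
Margin of error = 1.645 × 2.3212 = 3.8184
CI: x̄ ± margin = 170 ± 3.8184
CI: (166.1816, 173.8184)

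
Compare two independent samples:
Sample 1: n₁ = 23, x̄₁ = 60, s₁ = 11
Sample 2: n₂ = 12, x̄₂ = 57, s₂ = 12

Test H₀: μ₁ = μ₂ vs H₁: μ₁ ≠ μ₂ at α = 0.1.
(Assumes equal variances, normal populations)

Answer: t = 0.7427, fail to reject H₀

Derivation:
Pooled variance: s²_p = [22×11² + 11×12²]/(33) = 128.6667
s_p = 11.3431
SE = s_p×√(1/n₁ + 1/n₂) = 11.3431×√(1/23 + 1/12) = 4.0393
t = (x̄₁ - x̄₂)/SE = (60 - 57)/4.0393 = 0.7427
df = 33, t-critical = ±1.692
Decision: fail to reject H₀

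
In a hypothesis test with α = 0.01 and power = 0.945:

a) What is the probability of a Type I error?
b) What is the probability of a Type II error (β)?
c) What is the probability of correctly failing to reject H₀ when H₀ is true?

a) Type I error probability = α = 0.01
b) Power = P(reject H₀ | H₁ true) = 1 - β = 0.945, so Type II error probability = β = 1 - Power = 0.055
c) P(fail to reject H₀ | H₀ true) = 1 - α = 0.99

Answer: a) 0.01, b) 0.055, c) 0.99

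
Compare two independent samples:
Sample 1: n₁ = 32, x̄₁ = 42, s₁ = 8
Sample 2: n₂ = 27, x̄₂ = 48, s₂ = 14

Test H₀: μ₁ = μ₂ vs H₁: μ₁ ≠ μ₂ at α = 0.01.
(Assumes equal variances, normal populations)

Answer: t = -2.0602, fail to reject H₀

Derivation:
Pooled variance: s²_p = [31×8² + 26×14²]/(57) = 124.2105
s_p = 11.1450
SE = s_p×√(1/n₁ + 1/n₂) = 11.1450×√(1/32 + 1/27) = 2.9124
t = (x̄₁ - x̄₂)/SE = (42 - 48)/2.9124 = -2.0602
df = 57, t-critical = ±2.665
Decision: fail to reject H₀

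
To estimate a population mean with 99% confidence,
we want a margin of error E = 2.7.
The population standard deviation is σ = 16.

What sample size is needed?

Answer: n = 234

Derivation:
z_0.005 = 2.576
n = (z×σ/E)² = (2.576×16/2.7)²
n = 233.0259
Round up: n = 234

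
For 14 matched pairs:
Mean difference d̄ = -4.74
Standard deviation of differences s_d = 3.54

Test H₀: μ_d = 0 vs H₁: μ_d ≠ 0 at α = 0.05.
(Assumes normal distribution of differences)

df = n - 1 = 13
SE = s_d/√n = 3.54/√14 = 0.9461
t = d̄/SE = -4.74/0.9461 = -5.0100
Critical value: t_{0.025,13} = ±2.160
p-value ≈ 0.0002
Decision: reject H₀

Answer: t = -5.0100, reject H₀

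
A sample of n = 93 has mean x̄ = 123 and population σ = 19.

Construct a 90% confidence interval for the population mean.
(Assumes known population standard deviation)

Answer: (119.7590, 126.2410)

Derivation:
Confidence level: 90%, α = 0.1
z_0.05 = 1.645
SE = σ/√n = 19/√93 = 1.9702
Margin of error = 1.645 × 1.9702 = 3.2410
CI: x̄ ± margin = 123 ± 3.2410
CI: (119.7590, 126.2410)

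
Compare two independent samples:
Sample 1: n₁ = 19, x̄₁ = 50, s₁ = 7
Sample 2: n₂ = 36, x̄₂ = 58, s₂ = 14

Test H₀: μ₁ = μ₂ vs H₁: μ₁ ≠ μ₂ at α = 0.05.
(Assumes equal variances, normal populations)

Pooled variance: s²_p = [18×7² + 35×14²]/(53) = 146.0755
s_p = 12.0862
SE = s_p×√(1/n₁ + 1/n₂) = 12.0862×√(1/19 + 1/36) = 3.4272
t = (x̄₁ - x̄₂)/SE = (50 - 58)/3.4272 = -2.3343
df = 53, t-critical = ±2.006
Decision: reject H₀

Answer: t = -2.3343, reject H₀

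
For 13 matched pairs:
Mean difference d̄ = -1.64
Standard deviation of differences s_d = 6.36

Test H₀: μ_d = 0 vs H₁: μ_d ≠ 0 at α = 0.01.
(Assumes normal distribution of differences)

df = n - 1 = 12
SE = s_d/√n = 6.36/√13 = 1.7639
t = d̄/SE = -1.64/1.7639 = -0.9298
Critical value: t_{0.005,12} = ±3.055
p-value ≈ 0.3708
Decision: fail to reject H₀

Answer: t = -0.9298, fail to reject H₀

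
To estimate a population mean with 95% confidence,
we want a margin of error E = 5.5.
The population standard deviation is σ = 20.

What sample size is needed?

z_0.025 = 1.960
n = (z×σ/E)² = (1.960×20/5.5)²
n = 50.7980
Round up: n = 51

Answer: n = 51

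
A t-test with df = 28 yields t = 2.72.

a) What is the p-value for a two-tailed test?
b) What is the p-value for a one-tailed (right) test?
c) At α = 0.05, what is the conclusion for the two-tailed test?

Using t-distribution with df = 28:
a) Two-tailed: p = 2×P(T > 2.72) = 0.0111
b) One-tailed: p = P(T > 2.72) = 0.0055
c) 0.0111 < 0.05, reject H₀

Answer: a) 0.0111, b) 0.0055, c) reject H₀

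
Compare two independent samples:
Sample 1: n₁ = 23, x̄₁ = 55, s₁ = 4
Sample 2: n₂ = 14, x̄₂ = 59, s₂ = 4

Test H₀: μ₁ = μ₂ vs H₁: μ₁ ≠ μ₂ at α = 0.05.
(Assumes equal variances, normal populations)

Answer: t = -2.9501, reject H₀

Derivation:
Pooled variance: s²_p = [22×4² + 13×4²]/(35) = 16.0000
s_p = 4.0000
SE = s_p×√(1/n₁ + 1/n₂) = 4.0000×√(1/23 + 1/14) = 1.3559
t = (x̄₁ - x̄₂)/SE = (55 - 59)/1.3559 = -2.9501
df = 35, t-critical = ±2.030
Decision: reject H₀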